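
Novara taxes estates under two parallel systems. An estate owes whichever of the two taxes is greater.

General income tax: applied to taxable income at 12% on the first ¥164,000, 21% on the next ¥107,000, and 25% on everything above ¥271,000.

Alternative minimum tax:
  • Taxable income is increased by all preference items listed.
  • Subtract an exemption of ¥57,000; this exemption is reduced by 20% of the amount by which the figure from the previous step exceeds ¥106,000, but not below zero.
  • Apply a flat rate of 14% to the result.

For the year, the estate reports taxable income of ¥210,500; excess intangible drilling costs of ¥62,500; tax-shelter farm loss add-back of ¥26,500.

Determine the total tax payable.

¥39,368

General income tax:
  ¥164,000 × 12% = ¥19,680
  ¥46,500 × 21% = ¥9,765
  → ¥29,445

Alternative minimum tax:
  Adjusted income: ¥210,500 + ¥62,500 + ¥26,500 = ¥299,500
  Exemption: ¥57,000 − 20% × (¥299,500 − ¥106,000) = ¥57,000 − ¥38,700 = ¥18,300
  Base: ¥299,500 − ¥18,300 = ¥281,200
  ¥281,200 × 14% = ¥39,368

¥39,368 > ¥29,445, so the alternative minimum tax is the binding amount.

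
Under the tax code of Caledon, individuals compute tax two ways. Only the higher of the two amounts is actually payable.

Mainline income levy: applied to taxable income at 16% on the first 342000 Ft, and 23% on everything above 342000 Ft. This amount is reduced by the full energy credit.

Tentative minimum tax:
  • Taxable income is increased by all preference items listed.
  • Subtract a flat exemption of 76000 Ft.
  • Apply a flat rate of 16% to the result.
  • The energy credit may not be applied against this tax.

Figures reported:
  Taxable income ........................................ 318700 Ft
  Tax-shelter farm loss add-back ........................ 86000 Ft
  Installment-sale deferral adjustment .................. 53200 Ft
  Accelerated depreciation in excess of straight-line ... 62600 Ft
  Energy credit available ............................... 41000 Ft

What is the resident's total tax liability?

Tentative minimum tax:
  Adjusted income: 318700 Ft + 86000 Ft + 53200 Ft + 62600 Ft = 520500 Ft
  Less exemption 76000 Ft → base 444500 Ft
  444500 Ft × 16% = 71120 Ft

Mainline income levy:
  318700 Ft × 16% = 50992 Ft
  Less energy credit 41000 Ft → 9992 Ft

71120 Ft > 9992 Ft, so the tentative minimum tax is the binding amount.

71120 Ft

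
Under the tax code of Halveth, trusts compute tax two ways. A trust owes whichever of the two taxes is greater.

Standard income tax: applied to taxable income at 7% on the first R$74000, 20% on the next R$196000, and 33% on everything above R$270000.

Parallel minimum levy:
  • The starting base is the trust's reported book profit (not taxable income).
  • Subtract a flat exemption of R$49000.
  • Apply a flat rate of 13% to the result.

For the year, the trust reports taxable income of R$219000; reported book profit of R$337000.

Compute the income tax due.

R$37440

Standard income tax:
  R$74000 × 7% = R$5180
  R$145000 × 20% = R$29000
  → R$34180

Parallel minimum levy:
  Base (reported book profit): R$337000
  Less exemption R$49000 → base R$288000
  R$288000 × 13% = R$37440

R$37440 > R$34180, so the parallel minimum levy is the binding amount.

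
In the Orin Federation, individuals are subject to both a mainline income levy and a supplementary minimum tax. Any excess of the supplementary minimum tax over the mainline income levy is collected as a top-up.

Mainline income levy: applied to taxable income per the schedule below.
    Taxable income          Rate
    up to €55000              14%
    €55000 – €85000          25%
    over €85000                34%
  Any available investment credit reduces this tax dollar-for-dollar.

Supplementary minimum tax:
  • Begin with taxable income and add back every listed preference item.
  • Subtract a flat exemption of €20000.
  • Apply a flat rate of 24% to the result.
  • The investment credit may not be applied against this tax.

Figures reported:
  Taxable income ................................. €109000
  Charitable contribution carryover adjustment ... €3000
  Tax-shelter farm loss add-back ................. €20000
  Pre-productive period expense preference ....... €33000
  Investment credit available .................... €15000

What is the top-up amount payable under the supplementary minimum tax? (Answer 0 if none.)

€26440

Mainline income levy:
  €55000 × 14% = €7700
  €30000 × 25% = €7500
  €24000 × 34% = €8160
  → €23360
  Less investment credit €15000 → €8360

Supplementary minimum tax:
  Adjusted income: €109000 + €3000 + €20000 + €33000 = €165000
  Less exemption €20000 → base €145000
  €145000 × 24% = €34800

Excess of supplementary minimum tax over mainline income levy: €34800 − €8360 = €26440.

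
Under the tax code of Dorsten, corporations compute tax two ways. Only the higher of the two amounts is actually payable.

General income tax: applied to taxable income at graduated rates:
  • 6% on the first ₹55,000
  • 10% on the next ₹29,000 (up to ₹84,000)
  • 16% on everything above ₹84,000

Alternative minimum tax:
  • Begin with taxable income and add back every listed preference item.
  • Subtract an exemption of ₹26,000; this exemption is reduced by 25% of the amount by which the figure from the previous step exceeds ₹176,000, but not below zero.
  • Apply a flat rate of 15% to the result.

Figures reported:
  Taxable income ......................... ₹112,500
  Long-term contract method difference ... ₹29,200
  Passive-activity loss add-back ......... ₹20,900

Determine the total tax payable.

Alternative minimum tax:
  Adjusted income: ₹112,500 + ₹29,200 + ₹20,900 = ₹162,600
  Exemption: ₹162,600 ≤ ₹176,000, so full ₹26,000 applies
  Base: ₹162,600 − ₹26,000 = ₹136,600
  ₹136,600 × 15% = ₹20,490

General income tax:
  ₹55,000 × 6% = ₹3,300
  ₹29,000 × 10% = ₹2,900
  ₹28,500 × 16% = ₹4,560
  → ₹10,760

₹20,490 > ₹10,760, so the alternative minimum tax is the binding amount.

₹20,490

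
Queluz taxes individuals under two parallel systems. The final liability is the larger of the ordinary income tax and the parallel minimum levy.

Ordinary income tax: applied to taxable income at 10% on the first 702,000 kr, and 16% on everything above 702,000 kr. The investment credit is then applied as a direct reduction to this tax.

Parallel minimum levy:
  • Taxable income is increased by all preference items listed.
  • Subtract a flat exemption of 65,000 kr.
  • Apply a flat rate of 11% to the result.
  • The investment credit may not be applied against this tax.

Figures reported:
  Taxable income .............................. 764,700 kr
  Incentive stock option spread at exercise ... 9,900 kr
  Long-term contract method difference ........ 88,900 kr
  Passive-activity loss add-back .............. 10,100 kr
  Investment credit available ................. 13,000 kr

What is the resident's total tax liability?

Ordinary income tax:
  702,000 kr × 10% = 70,200 kr
  62,700 kr × 16% = 10,032 kr
  → 80,232 kr
  Less investment credit 13,000 kr → 67,232 kr

Parallel minimum levy:
  Adjusted income: 764,700 kr + 9,900 kr + 88,900 kr + 10,100 kr = 873,600 kr
  Less exemption 65,000 kr → base 808,600 kr
  808,600 kr × 11% = 88,946 kr

88,946 kr > 67,232 kr, so the parallel minimum levy is the binding amount.

88,946 kr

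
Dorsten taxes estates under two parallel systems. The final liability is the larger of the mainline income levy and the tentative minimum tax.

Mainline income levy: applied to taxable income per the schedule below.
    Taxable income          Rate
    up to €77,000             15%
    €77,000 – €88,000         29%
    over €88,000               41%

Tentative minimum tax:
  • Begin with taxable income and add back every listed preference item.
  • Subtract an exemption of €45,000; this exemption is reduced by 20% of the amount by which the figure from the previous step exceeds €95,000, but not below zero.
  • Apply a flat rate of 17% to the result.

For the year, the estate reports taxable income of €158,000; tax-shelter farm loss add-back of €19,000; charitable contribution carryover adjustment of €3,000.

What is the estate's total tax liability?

€43,440

Tentative minimum tax:
  Adjusted income: €158,000 + €19,000 + €3,000 = €180,000
  Exemption: €45,000 − 20% × (€180,000 − €95,000) = €45,000 − €17,000 = €28,000
  Base: €180,000 − €28,000 = €152,000
  €152,000 × 17% = €25,840

Mainline income levy:
  €77,000 × 15% = €11,550
  €11,000 × 29% = €3,190
  €70,000 × 41% = €28,700
  → €43,440

€43,440 > €25,840, so the mainline income levy governs.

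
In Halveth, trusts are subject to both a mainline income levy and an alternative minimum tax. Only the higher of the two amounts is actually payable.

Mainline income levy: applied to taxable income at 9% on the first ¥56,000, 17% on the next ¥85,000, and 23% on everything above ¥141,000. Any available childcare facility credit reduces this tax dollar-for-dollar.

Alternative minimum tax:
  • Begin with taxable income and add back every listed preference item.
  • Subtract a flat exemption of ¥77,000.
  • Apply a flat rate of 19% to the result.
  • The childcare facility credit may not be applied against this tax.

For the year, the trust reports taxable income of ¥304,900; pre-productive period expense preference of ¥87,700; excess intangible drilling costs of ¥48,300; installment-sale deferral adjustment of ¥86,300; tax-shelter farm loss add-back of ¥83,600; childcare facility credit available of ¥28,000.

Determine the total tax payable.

Mainline income levy:
  ¥56,000 × 9% = ¥5,040
  ¥85,000 × 17% = ¥14,450
  ¥163,900 × 23% = ¥37,697
  → ¥57,187
  Less childcare facility credit ¥28,000 → ¥29,187

Alternative minimum tax:
  Adjusted income: ¥304,900 + ¥87,700 + ¥48,300 + ¥86,300 + ¥83,600 = ¥610,800
  Less exemption ¥77,000 → base ¥533,800
  ¥533,800 × 19% = ¥101,422

¥101,422 > ¥29,187, so the alternative minimum tax is the binding amount.

¥101,422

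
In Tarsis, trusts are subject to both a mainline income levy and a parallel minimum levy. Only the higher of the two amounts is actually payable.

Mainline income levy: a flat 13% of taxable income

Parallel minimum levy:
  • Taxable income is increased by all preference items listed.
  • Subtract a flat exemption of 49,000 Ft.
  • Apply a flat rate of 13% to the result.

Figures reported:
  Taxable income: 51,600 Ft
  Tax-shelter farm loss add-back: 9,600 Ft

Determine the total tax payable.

Mainline income levy:
  51,600 Ft × 13% = 6,708 Ft

Parallel minimum levy:
  Adjusted income: 51,600 Ft + 9,600 Ft = 61,200 Ft
  Less exemption 49,000 Ft → base 12,200 Ft
  12,200 Ft × 13% = 1,586 Ft

6,708 Ft > 1,586 Ft, so the mainline income levy governs.

6,708 Ft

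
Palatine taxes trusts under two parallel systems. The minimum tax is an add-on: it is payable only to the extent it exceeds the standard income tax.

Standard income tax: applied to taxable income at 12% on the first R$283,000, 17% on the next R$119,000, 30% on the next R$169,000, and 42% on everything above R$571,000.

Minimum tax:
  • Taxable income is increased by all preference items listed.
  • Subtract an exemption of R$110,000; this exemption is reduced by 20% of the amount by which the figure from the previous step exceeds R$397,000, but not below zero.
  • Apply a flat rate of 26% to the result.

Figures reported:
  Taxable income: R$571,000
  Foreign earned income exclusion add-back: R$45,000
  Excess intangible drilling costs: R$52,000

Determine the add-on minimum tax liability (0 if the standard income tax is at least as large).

Standard income tax:
  R$283,000 × 12% = R$33,960
  R$119,000 × 17% = R$20,230
  R$169,000 × 30% = R$50,700
  → R$104,890

Minimum tax:
  Adjusted income: R$571,000 + R$45,000 + R$52,000 = R$668,000
  Exemption: R$110,000 − 20% × (R$668,000 − R$397,000) = R$110,000 − R$54,200 = R$55,800
  Base: R$668,000 − R$55,800 = R$612,200
  R$612,200 × 26% = R$159,172

Excess of minimum tax over standard income tax: R$159,172 − R$104,890 = R$54,282.

R$54,282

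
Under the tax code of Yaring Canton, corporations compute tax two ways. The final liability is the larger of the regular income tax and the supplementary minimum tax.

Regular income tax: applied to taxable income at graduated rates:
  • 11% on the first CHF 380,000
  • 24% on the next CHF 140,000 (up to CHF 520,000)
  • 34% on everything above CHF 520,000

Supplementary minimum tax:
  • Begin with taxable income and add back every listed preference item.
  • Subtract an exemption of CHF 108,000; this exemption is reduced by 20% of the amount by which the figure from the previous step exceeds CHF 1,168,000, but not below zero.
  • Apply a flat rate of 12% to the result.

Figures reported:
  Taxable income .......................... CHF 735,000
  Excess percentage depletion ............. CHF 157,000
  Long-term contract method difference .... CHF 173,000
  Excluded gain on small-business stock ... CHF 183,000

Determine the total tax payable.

Supplementary minimum tax:
  Adjusted income: CHF 735,000 + CHF 157,000 + CHF 173,000 + CHF 183,000 = CHF 1,248,000
  Exemption: CHF 108,000 − 20% × (CHF 1,248,000 − CHF 1,168,000) = CHF 108,000 − CHF 16,000 = CHF 92,000
  Base: CHF 1,248,000 − CHF 92,000 = CHF 1,156,000
  CHF 1,156,000 × 12% = CHF 138,720

Regular income tax:
  CHF 380,000 × 11% = CHF 41,800
  CHF 140,000 × 24% = CHF 33,600
  CHF 215,000 × 34% = CHF 73,100
  → CHF 148,500

CHF 148,500 > CHF 138,720, so the regular income tax governs.

CHF 148,500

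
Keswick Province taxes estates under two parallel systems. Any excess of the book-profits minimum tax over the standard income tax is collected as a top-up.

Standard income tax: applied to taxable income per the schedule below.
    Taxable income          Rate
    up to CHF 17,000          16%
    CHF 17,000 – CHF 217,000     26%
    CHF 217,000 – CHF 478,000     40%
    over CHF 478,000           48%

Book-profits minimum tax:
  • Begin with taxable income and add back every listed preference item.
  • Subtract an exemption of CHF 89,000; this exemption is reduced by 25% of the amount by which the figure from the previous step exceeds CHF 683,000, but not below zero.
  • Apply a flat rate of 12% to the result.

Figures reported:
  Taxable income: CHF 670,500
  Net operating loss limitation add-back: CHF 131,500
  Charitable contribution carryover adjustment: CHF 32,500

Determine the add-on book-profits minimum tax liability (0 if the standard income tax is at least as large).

Standard income tax:
  CHF 17,000 × 16% = CHF 2,720
  CHF 200,000 × 26% = CHF 52,000
  CHF 261,000 × 40% = CHF 104,400
  CHF 192,500 × 48% = CHF 92,400
  → CHF 251,520

Book-profits minimum tax:
  Adjusted income: CHF 670,500 + CHF 131,500 + CHF 32,500 = CHF 834,500
  Exemption: CHF 89,000 − 25% × (CHF 834,500 − CHF 683,000) = CHF 89,000 − CHF 37,875 = CHF 51,125
  Base: CHF 834,500 − CHF 51,125 = CHF 783,375
  CHF 783,375 × 12% = CHF 94,005

CHF 94,005 ≤ CHF 251,520, so no add-on is due.

CHF 0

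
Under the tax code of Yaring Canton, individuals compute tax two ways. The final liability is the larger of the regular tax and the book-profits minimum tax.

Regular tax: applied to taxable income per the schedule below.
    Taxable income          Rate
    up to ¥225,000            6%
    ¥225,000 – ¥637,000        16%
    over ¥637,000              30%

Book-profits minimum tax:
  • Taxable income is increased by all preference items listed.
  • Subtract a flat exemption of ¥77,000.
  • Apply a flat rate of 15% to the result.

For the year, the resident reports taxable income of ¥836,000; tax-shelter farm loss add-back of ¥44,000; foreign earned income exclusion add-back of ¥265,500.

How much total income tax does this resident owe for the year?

¥160,275

Book-profits minimum tax:
  Adjusted income: ¥836,000 + ¥44,000 + ¥265,500 = ¥1,145,500
  Less exemption ¥77,000 → base ¥1,068,500
  ¥1,068,500 × 15% = ¥160,275

Regular tax:
  ¥225,000 × 6% = ¥13,500
  ¥412,000 × 16% = ¥65,920
  ¥199,000 × 30% = ¥59,700
  → ¥139,120

¥160,275 > ¥139,120, so the book-profits minimum tax is the binding amount.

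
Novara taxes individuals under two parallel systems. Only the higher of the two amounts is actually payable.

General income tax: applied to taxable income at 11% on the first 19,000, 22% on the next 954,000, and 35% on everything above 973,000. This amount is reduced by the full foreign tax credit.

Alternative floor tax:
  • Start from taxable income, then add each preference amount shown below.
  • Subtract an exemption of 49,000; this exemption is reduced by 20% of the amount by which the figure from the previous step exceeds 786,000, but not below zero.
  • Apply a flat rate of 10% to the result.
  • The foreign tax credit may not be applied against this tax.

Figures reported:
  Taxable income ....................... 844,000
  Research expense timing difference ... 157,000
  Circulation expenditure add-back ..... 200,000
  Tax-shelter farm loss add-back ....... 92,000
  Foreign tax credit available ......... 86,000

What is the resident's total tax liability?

General income tax:
  19,000 × 11% = 2,090
  825,000 × 22% = 181,500
  → 183,590
  Less foreign tax credit 86,000 → 97,590

Alternative floor tax:
  Adjusted income: 844,000 + 157,000 + 200,000 + 92,000 = 1,293,000
  Exemption: 20% × (1,293,000 − 786,000) = 101,400 ≥ 49,000, so the exemption is fully phased out
  Base: 1,293,000 − 0 = 1,293,000
  1,293,000 × 10% = 129,300

129,300 > 97,590, so the alternative floor tax is the binding amount.

129,300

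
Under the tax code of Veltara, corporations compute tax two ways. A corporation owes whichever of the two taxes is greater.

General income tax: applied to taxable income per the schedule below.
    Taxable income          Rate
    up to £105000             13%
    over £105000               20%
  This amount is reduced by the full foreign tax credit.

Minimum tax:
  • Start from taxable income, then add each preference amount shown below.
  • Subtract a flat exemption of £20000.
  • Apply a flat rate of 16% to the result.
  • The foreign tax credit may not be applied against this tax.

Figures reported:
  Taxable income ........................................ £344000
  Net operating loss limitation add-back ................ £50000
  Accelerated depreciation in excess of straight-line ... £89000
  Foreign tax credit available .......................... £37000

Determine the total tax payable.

£74080

Minimum tax:
  Adjusted income: £344000 + £50000 + £89000 = £483000
  Less exemption £20000 → base £463000
  £463000 × 16% = £74080

General income tax:
  £105000 × 13% = £13650
  £239000 × 20% = £47800
  → £61450
  Less foreign tax credit £37000 → £24450

£74080 > £24450, so the minimum tax is the binding amount.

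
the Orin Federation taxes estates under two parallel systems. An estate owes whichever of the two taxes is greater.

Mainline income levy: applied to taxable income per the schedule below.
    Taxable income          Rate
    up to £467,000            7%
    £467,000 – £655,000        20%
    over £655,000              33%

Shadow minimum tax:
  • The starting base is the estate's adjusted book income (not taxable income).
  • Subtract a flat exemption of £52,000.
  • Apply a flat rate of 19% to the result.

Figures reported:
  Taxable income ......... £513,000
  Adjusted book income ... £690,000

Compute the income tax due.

£121,220

Shadow minimum tax:
  Base (adjusted book income): £690,000
  Less exemption £52,000 → base £638,000
  £638,000 × 19% = £121,220

Mainline income levy:
  £467,000 × 7% = £32,690
  £46,000 × 20% = £9,200
  → £41,890

£121,220 > £41,890, so the shadow minimum tax is the binding amount.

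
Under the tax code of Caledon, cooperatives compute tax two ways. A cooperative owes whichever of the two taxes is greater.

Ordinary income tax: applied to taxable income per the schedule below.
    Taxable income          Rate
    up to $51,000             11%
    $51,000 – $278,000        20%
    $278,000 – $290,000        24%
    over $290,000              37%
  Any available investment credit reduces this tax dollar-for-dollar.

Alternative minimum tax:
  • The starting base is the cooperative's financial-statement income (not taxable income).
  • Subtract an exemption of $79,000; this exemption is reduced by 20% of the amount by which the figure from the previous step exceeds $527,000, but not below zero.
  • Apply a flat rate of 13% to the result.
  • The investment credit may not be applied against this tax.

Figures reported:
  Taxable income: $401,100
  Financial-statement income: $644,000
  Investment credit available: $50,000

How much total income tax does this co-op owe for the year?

$76,492

Alternative minimum tax:
  Base (financial-statement income): $644,000
  Exemption: $79,000 − 20% × ($644,000 − $527,000) = $79,000 − $23,400 = $55,600
  Base: $644,000 − $55,600 = $588,400
  $588,400 × 13% = $76,492

Ordinary income tax:
  $51,000 × 11% = $5,610
  $227,000 × 20% = $45,400
  $12,000 × 24% = $2,880
  $111,100 × 37% = $41,107
  → $94,997
  Less investment credit $50,000 → $44,997

$76,492 > $44,997, so the alternative minimum tax is the binding amount.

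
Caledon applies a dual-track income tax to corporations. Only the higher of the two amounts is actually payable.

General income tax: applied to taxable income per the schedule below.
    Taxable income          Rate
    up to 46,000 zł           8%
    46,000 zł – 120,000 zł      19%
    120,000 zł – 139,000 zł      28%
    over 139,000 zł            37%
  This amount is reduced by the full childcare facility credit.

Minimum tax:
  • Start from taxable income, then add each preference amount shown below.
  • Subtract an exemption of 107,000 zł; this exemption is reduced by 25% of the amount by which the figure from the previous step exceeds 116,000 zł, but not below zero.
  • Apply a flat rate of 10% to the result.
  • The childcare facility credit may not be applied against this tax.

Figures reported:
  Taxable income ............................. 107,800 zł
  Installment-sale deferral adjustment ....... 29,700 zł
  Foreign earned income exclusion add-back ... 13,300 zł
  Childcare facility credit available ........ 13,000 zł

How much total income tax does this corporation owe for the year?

General income tax:
  46,000 zł × 8% = 3,680 zł
  61,800 zł × 19% = 11,742 zł
  → 15,422 zł
  Less childcare facility credit 13,000 zł → 2,422 zł

Minimum tax:
  Adjusted income: 107,800 zł + 29,700 zł + 13,300 zł = 150,800 zł
  Exemption: 107,000 zł − 25% × (150,800 zł − 116,000 zł) = 107,000 zł − 8,700 zł = 98,300 zł
  Base: 150,800 zł − 98,300 zł = 52,500 zł
  52,500 zł × 10% = 5,250 zł

5,250 zł > 2,422 zł, so the minimum tax is the binding amount.

5,250 zł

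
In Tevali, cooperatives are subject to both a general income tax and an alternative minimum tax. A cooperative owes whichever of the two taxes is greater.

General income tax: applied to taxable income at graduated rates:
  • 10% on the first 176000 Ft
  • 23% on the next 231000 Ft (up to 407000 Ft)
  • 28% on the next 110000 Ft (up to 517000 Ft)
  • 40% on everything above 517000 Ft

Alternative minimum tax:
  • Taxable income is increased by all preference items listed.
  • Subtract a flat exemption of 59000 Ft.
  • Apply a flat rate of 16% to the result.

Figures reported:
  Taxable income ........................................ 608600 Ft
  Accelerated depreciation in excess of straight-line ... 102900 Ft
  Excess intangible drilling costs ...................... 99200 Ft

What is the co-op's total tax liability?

138170 Ft

Alternative minimum tax:
  Adjusted income: 608600 Ft + 102900 Ft + 99200 Ft = 810700 Ft
  Less exemption 59000 Ft → base 751700 Ft
  751700 Ft × 16% = 120272 Ft

General income tax:
  176000 Ft × 10% = 17600 Ft
  231000 Ft × 23% = 53130 Ft
  110000 Ft × 28% = 30800 Ft
  91600 Ft × 40% = 36640 Ft
  → 138170 Ft

138170 Ft > 120272 Ft, so the general income tax governs.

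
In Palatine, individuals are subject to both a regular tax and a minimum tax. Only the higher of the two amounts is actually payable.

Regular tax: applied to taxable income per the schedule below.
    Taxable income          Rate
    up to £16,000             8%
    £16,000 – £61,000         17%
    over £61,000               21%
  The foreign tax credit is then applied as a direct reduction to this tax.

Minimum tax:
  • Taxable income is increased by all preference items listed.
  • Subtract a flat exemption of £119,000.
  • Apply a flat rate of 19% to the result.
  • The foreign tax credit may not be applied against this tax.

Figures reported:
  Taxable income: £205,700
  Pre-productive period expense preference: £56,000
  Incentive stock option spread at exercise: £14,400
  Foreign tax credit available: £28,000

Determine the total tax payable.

£29,849

Regular tax:
  £16,000 × 8% = £1,280
  £45,000 × 17% = £7,650
  £144,700 × 21% = £30,387
  → £39,317
  Less foreign tax credit £28,000 → £11,317

Minimum tax:
  Adjusted income: £205,700 + £56,000 + £14,400 = £276,100
  Less exemption £119,000 → base £157,100
  £157,100 × 19% = £29,849

£29,849 > £11,317, so the minimum tax is the binding amount.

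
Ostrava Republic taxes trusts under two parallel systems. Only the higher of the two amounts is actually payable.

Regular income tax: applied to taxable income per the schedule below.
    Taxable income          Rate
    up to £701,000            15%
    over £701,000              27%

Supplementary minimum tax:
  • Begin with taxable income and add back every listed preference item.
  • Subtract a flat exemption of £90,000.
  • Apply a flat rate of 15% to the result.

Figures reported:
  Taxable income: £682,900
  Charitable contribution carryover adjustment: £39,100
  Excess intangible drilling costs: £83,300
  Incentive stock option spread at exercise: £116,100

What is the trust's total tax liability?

£124,710

Regular income tax:
  £682,900 × 15% = £102,435

Supplementary minimum tax:
  Adjusted income: £682,900 + £39,100 + £83,300 + £116,100 = £921,400
  Less exemption £90,000 → base £831,400
  £831,400 × 15% = £124,710

£124,710 > £102,435, so the supplementary minimum tax is the binding amount.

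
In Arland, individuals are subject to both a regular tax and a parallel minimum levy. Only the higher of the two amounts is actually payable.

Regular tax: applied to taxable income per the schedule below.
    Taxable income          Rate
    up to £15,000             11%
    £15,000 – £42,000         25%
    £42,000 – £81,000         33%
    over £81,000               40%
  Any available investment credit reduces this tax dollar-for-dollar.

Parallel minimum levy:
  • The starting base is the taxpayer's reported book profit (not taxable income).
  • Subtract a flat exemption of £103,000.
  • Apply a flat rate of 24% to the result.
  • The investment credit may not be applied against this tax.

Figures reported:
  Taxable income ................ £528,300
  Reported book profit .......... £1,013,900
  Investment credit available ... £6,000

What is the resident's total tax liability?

£218,616

Regular tax:
  £15,000 × 11% = £1,650
  £27,000 × 25% = £6,750
  £39,000 × 33% = £12,870
  £447,300 × 40% = £178,920
  → £200,190
  Less investment credit £6,000 → £194,190

Parallel minimum levy:
  Base (reported book profit): £1,013,900
  Less exemption £103,000 → base £910,900
  £910,900 × 24% = £218,616

£218,616 > £194,190, so the parallel minimum levy is the binding amount.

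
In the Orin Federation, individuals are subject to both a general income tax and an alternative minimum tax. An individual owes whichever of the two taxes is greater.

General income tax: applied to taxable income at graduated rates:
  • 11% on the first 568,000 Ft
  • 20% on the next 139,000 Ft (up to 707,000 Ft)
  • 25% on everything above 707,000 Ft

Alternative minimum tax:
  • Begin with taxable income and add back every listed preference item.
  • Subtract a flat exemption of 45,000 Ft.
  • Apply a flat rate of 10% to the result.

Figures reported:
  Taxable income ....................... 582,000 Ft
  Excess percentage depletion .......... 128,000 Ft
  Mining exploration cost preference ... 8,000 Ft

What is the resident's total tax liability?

Alternative minimum tax:
  Adjusted income: 582,000 Ft + 128,000 Ft + 8,000 Ft = 718,000 Ft
  Less exemption 45,000 Ft → base 673,000 Ft
  673,000 Ft × 10% = 67,300 Ft

General income tax:
  568,000 Ft × 11% = 62,480 Ft
  14,000 Ft × 20% = 2,800 Ft
  → 65,280 Ft

67,300 Ft > 65,280 Ft, so the alternative minimum tax is the binding amount.

67,300 Ft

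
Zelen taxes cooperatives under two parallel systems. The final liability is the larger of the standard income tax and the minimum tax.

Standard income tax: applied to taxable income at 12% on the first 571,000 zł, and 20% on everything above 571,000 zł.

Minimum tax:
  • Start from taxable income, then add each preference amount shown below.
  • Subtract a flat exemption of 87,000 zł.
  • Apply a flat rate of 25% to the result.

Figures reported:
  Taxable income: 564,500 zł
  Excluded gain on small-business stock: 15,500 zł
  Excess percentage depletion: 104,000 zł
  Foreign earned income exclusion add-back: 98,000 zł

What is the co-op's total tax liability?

Standard income tax:
  564,500 zł × 12% = 67,740 zł

Minimum tax:
  Adjusted income: 564,500 zł + 15,500 zł + 104,000 zł + 98,000 zł = 782,000 zł
  Less exemption 87,000 zł → base 695,000 zł
  695,000 zł × 25% = 173,750 zł

173,750 zł > 67,740 zł, so the minimum tax is the binding amount.

173,750 zł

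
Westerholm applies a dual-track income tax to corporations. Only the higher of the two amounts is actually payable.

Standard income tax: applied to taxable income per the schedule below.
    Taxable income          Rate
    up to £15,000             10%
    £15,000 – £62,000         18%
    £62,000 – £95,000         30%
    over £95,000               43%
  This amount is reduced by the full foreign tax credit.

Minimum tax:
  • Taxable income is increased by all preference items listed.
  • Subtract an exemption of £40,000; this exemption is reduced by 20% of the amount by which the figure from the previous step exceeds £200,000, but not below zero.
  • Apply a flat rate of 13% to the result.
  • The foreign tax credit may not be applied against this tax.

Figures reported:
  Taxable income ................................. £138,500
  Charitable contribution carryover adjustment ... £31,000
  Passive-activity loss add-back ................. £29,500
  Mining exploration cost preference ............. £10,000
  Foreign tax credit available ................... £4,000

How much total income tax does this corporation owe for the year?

£34,565

Minimum tax:
  Adjusted income: £138,500 + £31,000 + £29,500 + £10,000 = £209,000
  Exemption: £40,000 − 20% × (£209,000 − £200,000) = £40,000 − £1,800 = £38,200
  Base: £209,000 − £38,200 = £170,800
  £170,800 × 13% = £22,204

Standard income tax:
  £15,000 × 10% = £1,500
  £47,000 × 18% = £8,460
  £33,000 × 30% = £9,900
  £43,500 × 43% = £18,705
  → £38,565
  Less foreign tax credit £4,000 → £34,565

£34,565 > £22,204, so the standard income tax governs.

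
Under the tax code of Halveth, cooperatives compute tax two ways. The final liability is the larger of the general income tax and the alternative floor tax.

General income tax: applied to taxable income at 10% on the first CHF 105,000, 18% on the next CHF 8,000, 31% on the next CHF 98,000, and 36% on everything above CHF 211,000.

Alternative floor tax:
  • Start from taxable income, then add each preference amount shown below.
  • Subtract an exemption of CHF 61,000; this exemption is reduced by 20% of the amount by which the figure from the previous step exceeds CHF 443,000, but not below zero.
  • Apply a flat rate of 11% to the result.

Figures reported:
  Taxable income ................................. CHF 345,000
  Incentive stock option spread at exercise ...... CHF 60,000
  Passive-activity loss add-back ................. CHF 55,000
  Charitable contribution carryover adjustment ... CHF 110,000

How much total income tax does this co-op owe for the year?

General income tax:
  CHF 105,000 × 10% = CHF 10,500
  CHF 8,000 × 18% = CHF 1,440
  CHF 98,000 × 31% = CHF 30,380
  CHF 134,000 × 36% = CHF 48,240
  → CHF 90,560

Alternative floor tax:
  Adjusted income: CHF 345,000 + CHF 60,000 + CHF 55,000 + CHF 110,000 = CHF 570,000
  Exemption: CHF 61,000 − 20% × (CHF 570,000 − CHF 443,000) = CHF 61,000 − CHF 25,400 = CHF 35,600
  Base: CHF 570,000 − CHF 35,600 = CHF 534,400
  CHF 534,400 × 11% = CHF 58,784

CHF 90,560 > CHF 58,784, so the general income tax governs.

CHF 90,560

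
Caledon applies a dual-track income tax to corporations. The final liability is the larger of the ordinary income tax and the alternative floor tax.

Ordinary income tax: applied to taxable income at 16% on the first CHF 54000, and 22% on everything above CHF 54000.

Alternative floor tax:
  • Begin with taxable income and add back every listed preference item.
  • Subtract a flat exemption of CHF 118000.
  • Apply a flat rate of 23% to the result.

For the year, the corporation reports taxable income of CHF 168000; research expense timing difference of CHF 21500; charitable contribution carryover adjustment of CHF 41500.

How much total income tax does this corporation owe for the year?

CHF 33720

Ordinary income tax:
  CHF 54000 × 16% = CHF 8640
  CHF 114000 × 22% = CHF 25080
  → CHF 33720

Alternative floor tax:
  Adjusted income: CHF 168000 + CHF 21500 + CHF 41500 = CHF 231000
  Less exemption CHF 118000 → base CHF 113000
  CHF 113000 × 23% = CHF 25990

CHF 33720 > CHF 25990, so the ordinary income tax governs.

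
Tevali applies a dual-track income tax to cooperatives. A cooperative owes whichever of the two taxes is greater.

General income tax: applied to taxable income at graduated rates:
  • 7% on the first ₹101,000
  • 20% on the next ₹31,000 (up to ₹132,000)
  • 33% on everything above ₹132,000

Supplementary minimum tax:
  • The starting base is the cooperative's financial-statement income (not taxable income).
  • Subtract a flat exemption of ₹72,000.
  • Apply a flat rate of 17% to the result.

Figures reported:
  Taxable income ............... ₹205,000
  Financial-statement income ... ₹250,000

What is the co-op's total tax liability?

General income tax:
  ₹101,000 × 7% = ₹7,070
  ₹31,000 × 20% = ₹6,200
  ₹73,000 × 33% = ₹24,090
  → ₹37,360

Supplementary minimum tax:
  Base (financial-statement income): ₹250,000
  Less exemption ₹72,000 → base ₹178,000
  ₹178,000 × 17% = ₹30,260

₹37,360 > ₹30,260, so the general income tax governs.

₹37,360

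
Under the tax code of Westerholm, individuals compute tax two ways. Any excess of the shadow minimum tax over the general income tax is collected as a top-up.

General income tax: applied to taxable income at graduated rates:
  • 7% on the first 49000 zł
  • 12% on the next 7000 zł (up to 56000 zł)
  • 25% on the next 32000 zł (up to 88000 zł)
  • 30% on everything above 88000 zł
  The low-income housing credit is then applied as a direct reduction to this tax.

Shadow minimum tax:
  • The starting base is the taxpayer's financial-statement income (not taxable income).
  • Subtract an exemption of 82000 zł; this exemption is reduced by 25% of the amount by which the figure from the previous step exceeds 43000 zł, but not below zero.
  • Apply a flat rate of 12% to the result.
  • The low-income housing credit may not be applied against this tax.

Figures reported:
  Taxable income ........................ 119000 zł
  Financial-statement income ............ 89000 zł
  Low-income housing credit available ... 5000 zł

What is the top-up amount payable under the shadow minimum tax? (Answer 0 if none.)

Shadow minimum tax:
  Base (financial-statement income): 89000 zł
  Exemption: 82000 zł − 25% × (89000 zł − 43000 zł) = 82000 zł − 11500 zł = 70500 zł
  Base: 89000 zł − 70500 zł = 18500 zł
  18500 zł × 12% = 2220 zł

General income tax:
  49000 zł × 7% = 3430 zł
  7000 zł × 12% = 840 zł
  32000 zł × 25% = 8000 zł
  31000 zł × 30% = 9300 zł
  → 21570 zł
  Less low-income housing credit 5000 zł → 16570 zł

2220 zł ≤ 16570 zł, so no add-on is due.

0 zł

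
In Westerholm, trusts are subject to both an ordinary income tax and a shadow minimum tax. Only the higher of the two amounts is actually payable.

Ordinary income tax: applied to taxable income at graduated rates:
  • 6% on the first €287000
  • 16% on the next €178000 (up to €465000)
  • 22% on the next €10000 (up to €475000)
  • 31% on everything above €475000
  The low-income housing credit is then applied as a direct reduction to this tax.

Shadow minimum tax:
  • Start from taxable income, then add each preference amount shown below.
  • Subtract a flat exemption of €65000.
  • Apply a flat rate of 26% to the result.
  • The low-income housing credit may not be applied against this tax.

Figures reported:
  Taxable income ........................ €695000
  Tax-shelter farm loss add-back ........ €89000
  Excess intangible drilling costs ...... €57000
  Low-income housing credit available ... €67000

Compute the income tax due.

Ordinary income tax:
  €287000 × 6% = €17220
  €178000 × 16% = €28480
  €10000 × 22% = €2200
  €220000 × 31% = €68200
  → €116100
  Less low-income housing credit €67000 → €49100

Shadow minimum tax:
  Adjusted income: €695000 + €89000 + €57000 = €841000
  Less exemption €65000 → base €776000
  €776000 × 26% = €201760

€201760 > €49100, so the shadow minimum tax is the binding amount.

€201760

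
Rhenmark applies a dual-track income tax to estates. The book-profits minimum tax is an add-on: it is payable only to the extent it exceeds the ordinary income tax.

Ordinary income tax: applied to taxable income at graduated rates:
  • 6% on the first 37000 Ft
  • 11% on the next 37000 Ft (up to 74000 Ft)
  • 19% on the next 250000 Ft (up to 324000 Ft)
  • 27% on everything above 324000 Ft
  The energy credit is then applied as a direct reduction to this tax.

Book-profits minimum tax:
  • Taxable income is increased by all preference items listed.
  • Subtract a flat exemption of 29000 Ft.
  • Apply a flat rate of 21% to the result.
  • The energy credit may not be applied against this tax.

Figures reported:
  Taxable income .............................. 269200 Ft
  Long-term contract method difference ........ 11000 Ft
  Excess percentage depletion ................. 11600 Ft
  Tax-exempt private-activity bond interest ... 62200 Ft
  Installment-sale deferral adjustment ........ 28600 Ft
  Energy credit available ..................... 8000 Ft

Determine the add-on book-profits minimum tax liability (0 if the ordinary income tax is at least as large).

38878 Ft

Ordinary income tax:
  37000 Ft × 6% = 2220 Ft
  37000 Ft × 11% = 4070 Ft
  195200 Ft × 19% = 37088 Ft
  → 43378 Ft
  Less energy credit 8000 Ft → 35378 Ft

Book-profits minimum tax:
  Adjusted income: 269200 Ft + 11000 Ft + 11600 Ft + 62200 Ft + 28600 Ft = 382600 Ft
  Less exemption 29000 Ft → base 353600 Ft
  353600 Ft × 21% = 74256 Ft

Excess of book-profits minimum tax over ordinary income tax: 74256 Ft − 35378 Ft = 38878 Ft.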